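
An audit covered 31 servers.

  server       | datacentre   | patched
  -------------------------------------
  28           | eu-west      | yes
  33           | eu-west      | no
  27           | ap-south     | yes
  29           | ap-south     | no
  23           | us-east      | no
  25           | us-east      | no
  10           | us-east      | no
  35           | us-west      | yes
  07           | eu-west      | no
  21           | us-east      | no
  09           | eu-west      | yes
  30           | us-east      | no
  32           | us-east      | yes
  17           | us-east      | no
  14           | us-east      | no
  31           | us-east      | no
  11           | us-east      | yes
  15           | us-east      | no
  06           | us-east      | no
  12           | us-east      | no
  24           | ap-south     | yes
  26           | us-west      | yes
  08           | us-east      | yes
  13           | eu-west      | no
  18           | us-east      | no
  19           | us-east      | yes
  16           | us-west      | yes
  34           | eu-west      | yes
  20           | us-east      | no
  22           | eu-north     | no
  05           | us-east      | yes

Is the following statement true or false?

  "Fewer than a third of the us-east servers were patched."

The determiner here denotes the relation: |A ∩ B| / |A| < 1/3.
|A| = 18, |A ∩ B| = 5, |A ∖ B| = 13.
|A ∩ B|/|A| = 5/18, so the statement is true.

True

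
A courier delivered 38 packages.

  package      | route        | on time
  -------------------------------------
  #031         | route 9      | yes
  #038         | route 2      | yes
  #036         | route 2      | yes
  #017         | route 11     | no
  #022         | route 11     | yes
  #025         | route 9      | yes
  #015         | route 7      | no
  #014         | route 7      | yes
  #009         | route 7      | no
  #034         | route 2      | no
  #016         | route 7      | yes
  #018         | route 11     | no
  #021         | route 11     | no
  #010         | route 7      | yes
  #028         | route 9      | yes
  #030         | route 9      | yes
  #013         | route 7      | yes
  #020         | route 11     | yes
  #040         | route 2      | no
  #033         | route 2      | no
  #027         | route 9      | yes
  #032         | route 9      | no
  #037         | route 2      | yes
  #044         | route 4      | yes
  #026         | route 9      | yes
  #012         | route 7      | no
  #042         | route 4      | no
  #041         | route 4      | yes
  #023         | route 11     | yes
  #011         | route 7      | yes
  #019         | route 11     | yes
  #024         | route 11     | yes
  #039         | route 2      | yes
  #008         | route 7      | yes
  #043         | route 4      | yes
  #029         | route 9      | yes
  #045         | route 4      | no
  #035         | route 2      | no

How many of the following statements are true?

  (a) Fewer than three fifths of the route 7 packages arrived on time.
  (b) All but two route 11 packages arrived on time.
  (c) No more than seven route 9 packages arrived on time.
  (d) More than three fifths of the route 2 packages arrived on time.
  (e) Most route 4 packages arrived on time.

2

(a) route 7: |A| = 9, |A ∩ B| = 6; needs |A ∩ B| / |A| < 3/5 — false.
(b) route 11: |A| = 8, |A ∩ B| = 5; needs |A ∖ B| = 2 — false.
(c) route 9: |A| = 8, |A ∩ B| = 7; needs |A ∩ B| ≤ 7 — true.
(d) route 2: |A| = 8, |A ∩ B| = 4; needs |A ∩ B| / |A| > 3/5 — false.
(e) route 4: |A| = 5, |A ∩ B| = 3; needs |A ∩ B| > |A ∖ B| — true.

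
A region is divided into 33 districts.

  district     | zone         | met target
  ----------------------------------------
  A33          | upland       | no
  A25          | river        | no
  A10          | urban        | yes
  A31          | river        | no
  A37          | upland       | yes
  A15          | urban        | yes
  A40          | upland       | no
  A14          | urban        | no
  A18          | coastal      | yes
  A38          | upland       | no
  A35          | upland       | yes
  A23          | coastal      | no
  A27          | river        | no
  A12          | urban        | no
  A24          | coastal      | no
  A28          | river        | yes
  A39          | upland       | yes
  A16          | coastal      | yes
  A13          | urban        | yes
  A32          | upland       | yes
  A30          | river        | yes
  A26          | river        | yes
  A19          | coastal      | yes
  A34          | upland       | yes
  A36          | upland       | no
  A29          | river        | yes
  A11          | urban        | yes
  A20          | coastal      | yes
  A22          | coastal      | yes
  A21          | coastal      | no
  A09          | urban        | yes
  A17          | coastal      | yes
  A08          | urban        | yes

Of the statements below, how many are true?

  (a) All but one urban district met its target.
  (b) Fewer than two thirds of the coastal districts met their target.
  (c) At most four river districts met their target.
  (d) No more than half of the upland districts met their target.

(a) urban: |A| = 8, |A ∩ B| = 6; needs |A ∖ B| = 1 — false.
(b) coastal: |A| = 9, |A ∩ B| = 6; needs |A ∩ B| / |A| < 2/3 — false.
(c) river: |A| = 7, |A ∩ B| = 4; needs |A ∩ B| ≤ 4 — true.
(d) upland: |A| = 9, |A ∩ B| = 5; needs |A ∩ B| ≤ |A ∖ B| — false.

1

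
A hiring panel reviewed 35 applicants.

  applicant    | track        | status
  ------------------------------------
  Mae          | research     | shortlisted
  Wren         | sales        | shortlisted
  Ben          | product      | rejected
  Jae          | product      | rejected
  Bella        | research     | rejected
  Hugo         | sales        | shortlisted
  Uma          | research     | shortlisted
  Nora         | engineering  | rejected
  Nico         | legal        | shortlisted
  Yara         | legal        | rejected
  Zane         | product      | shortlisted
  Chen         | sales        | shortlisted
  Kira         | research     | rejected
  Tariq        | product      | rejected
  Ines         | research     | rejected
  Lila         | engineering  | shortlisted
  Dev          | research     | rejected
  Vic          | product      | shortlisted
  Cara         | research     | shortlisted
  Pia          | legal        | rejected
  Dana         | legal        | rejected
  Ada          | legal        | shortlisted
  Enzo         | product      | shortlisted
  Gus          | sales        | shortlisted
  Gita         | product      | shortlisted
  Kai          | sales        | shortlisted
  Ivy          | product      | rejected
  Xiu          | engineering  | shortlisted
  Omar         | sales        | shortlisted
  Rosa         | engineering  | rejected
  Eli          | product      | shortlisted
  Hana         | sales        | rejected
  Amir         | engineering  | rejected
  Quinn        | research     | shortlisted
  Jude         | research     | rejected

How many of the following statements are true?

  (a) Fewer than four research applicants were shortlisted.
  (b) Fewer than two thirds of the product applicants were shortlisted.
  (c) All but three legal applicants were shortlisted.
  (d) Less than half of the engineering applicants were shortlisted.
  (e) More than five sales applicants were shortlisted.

4

(a) research: |A| = 9, |A ∩ B| = 4; needs |A ∩ B| < 4 — false.
(b) product: |A| = 9, |A ∩ B| = 5; needs |A ∩ B| / |A| < 2/3 — true.
(c) legal: |A| = 5, |A ∩ B| = 2; needs |A ∖ B| = 3 — true.
(d) engineering: |A| = 5, |A ∩ B| = 2; needs |A ∩ B| < |A ∖ B| — true.
(e) sales: |A| = 7, |A ∩ B| = 6; needs |A ∩ B| > 5 — true.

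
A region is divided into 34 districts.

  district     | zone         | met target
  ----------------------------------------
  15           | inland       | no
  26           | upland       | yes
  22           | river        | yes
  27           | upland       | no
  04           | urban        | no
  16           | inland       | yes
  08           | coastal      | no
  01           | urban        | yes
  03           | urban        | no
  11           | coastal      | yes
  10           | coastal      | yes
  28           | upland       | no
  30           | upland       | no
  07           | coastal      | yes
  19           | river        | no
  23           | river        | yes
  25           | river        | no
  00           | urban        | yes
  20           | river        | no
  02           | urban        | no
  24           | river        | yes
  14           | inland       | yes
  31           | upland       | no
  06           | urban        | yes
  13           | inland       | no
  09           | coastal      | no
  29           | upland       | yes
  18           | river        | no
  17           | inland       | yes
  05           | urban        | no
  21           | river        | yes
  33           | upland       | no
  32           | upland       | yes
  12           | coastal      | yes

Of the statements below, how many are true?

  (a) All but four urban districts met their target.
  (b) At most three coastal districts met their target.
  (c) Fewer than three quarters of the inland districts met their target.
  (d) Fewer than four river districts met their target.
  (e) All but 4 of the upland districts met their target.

(a) urban: |A| = 7, |A ∩ B| = 3; needs |A ∖ B| = 4 — true.
(b) coastal: |A| = 6, |A ∩ B| = 4; needs |A ∩ B| ≤ 3 — false.
(c) inland: |A| = 5, |A ∩ B| = 3; needs |A ∩ B| / |A| < 3/4 — true.
(d) river: |A| = 8, |A ∩ B| = 4; needs |A ∩ B| < 4 — false.
(e) upland: |A| = 8, |A ∩ B| = 3; needs |A ∖ B| = 4 — false.

2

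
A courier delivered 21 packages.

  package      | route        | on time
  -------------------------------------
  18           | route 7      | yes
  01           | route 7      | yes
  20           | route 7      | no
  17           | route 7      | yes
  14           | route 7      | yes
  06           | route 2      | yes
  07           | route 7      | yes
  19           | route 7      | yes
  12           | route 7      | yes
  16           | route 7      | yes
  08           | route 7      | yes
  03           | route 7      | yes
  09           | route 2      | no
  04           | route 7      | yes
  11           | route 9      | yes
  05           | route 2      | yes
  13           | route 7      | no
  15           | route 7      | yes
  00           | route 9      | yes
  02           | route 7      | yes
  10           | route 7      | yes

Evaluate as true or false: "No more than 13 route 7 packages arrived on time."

The determiner here denotes the relation: |A ∩ B| ≤ 13.
|A| = 16, |A ∩ B| = 14, |A ∖ B| = 2.
|A ∩ B| = 14, so the statement is false.

False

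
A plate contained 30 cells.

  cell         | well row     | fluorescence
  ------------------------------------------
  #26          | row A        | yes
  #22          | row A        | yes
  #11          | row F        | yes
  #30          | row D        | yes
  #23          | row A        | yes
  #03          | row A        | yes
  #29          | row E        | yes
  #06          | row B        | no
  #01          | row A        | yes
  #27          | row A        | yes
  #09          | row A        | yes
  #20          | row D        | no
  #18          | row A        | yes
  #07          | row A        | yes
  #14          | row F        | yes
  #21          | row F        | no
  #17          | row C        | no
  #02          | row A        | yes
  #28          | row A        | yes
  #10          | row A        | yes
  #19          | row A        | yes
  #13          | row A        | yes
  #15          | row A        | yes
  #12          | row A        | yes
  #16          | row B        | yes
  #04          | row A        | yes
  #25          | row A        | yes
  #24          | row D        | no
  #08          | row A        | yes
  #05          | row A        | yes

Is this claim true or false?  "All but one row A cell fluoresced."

The determiner here denotes the relation: |A ∖ B| = 1.
|A| = 20, |A ∩ B| = 20, |A ∖ B| = 0.
|A ∖ B| = 0, so the statement is false.

False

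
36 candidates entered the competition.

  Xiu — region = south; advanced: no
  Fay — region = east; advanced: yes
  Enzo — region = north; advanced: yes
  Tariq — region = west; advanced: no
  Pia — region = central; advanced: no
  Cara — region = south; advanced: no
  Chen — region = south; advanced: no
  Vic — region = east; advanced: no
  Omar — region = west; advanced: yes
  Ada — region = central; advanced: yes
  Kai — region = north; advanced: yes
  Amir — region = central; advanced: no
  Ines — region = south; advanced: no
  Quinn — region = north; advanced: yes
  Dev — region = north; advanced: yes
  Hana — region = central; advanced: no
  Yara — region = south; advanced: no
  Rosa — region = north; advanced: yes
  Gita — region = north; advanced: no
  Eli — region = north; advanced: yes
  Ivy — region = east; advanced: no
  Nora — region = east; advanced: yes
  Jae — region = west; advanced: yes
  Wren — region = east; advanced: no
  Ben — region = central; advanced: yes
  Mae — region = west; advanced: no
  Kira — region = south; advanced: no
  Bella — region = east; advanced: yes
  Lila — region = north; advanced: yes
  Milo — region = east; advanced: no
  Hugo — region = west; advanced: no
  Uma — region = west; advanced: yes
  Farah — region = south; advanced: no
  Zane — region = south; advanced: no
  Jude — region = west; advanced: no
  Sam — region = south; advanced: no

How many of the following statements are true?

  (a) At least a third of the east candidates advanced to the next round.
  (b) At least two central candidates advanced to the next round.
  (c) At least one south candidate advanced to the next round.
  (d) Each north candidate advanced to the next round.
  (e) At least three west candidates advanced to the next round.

3

(a) east: |A| = 7, |A ∩ B| = 3; needs |A ∩ B| / |A| ≥ 1/3 — true.
(b) central: |A| = 5, |A ∩ B| = 2; needs |A ∩ B| ≥ 2 — true.
(c) south: |A| = 9, |A ∩ B| = 0; needs A ∩ B ≠ ∅ (|A ∩ B| ≥ 1) — false.
(d) north: |A| = 8, |A ∩ B| = 7; needs A ⊆ B, i.e. every element of A is in B (|A ∖ B| = 0) — false.
(e) west: |A| = 7, |A ∩ B| = 3; needs |A ∩ B| ≥ 3 — true.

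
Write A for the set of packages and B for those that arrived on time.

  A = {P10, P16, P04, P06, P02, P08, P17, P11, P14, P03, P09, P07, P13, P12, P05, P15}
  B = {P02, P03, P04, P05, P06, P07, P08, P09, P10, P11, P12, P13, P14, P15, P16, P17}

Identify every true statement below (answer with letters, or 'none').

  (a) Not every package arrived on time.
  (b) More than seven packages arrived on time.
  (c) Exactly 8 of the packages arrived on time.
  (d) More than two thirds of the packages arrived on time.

|A| = 16, |A ∩ B| = 16, |A ∖ B| = 0.
(a) A ⊄ B (|A ∖ B| ≥ 1): fails.
(b) |A ∩ B| > 7: holds.
(c) |A ∩ B| = 8: fails.
(d) |A ∩ B| / |A| > 2/3: holds.

(b), (d)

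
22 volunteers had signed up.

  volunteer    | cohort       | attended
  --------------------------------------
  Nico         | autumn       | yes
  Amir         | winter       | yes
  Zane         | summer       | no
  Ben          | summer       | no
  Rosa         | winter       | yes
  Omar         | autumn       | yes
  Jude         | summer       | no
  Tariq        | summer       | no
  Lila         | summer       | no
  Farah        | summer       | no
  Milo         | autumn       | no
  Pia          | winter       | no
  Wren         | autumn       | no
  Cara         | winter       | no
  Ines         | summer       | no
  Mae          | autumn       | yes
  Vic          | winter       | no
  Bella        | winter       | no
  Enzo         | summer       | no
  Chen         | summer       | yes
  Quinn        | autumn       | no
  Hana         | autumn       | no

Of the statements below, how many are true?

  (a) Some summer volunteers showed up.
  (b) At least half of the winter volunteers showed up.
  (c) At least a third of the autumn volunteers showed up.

(a) summer: |A| = 9, |A ∩ B| = 1; needs A ∩ B ≠ ∅ (|A ∩ B| ≥ 1) — true.
(b) winter: |A| = 6, |A ∩ B| = 2; needs |A ∩ B| ≥ |A ∖ B| — false.
(c) autumn: |A| = 7, |A ∩ B| = 3; needs |A ∩ B| / |A| ≥ 1/3 — true.

2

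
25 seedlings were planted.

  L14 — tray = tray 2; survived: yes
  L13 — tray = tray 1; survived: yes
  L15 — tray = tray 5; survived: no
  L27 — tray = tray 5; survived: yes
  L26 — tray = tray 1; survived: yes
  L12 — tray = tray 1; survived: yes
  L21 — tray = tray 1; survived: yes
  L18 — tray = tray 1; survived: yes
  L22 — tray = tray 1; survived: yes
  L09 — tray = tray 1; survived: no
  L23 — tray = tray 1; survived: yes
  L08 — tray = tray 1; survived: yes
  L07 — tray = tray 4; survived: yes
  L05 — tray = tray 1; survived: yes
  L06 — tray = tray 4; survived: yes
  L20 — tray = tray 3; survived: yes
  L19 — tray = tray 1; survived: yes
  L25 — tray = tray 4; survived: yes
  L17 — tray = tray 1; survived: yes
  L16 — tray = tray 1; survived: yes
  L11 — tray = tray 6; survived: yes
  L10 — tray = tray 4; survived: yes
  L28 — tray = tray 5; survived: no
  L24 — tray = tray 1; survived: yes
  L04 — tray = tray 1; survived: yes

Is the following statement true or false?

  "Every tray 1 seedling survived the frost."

False

The determiner here denotes the relation: A ⊆ B, i.e. every element of A is in B (|A ∖ B| = 0).
|A| = 15, |A ∩ B| = 14, |A ∖ B| = 1.
So the statement is false.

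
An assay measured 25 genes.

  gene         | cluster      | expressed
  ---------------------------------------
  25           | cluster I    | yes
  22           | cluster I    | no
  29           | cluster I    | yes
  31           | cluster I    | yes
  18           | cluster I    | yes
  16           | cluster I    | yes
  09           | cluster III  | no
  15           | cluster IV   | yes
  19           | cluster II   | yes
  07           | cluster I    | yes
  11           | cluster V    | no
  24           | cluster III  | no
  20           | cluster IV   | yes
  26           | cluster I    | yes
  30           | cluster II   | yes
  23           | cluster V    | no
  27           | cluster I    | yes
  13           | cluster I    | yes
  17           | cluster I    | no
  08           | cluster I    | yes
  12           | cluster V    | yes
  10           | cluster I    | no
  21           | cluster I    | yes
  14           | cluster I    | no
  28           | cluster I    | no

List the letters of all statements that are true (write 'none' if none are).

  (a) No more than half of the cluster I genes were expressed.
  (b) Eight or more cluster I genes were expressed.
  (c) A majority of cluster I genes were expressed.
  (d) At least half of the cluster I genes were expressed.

(b), (c), (d)

|A| = 16, |A ∩ B| = 11, |A ∖ B| = 5.
(a) |A ∩ B| ≤ |A ∖ B|: fails.
(b) |A ∩ B| ≥ 8: holds.
(c) |A ∩ B| > |A ∖ B|: holds.
(d) |A ∩ B| ≥ |A ∖ B|: holds.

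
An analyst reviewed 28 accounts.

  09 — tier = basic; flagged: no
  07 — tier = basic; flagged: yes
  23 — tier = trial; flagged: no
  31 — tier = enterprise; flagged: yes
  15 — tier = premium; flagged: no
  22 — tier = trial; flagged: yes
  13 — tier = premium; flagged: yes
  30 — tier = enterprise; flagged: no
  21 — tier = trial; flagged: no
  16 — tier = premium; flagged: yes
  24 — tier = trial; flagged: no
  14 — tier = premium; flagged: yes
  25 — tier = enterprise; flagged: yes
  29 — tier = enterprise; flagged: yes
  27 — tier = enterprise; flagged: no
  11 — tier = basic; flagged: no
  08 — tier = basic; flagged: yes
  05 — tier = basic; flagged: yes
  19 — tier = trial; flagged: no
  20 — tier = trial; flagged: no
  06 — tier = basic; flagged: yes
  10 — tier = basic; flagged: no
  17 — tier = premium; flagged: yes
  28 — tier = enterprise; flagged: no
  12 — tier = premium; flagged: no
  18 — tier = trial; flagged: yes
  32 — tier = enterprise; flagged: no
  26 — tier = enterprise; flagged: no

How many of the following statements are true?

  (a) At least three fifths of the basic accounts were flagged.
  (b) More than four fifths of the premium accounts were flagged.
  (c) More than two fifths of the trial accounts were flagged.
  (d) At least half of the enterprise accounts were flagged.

(a) basic: |A| = 7, |A ∩ B| = 4; needs |A ∩ B| / |A| ≥ 3/5 — false.
(b) premium: |A| = 6, |A ∩ B| = 4; needs |A ∩ B| / |A| > 4/5 — false.
(c) trial: |A| = 7, |A ∩ B| = 2; needs |A ∩ B| / |A| > 2/5 — false.
(d) enterprise: |A| = 8, |A ∩ B| = 3; needs |A ∩ B| ≥ |A ∖ B| — false.

0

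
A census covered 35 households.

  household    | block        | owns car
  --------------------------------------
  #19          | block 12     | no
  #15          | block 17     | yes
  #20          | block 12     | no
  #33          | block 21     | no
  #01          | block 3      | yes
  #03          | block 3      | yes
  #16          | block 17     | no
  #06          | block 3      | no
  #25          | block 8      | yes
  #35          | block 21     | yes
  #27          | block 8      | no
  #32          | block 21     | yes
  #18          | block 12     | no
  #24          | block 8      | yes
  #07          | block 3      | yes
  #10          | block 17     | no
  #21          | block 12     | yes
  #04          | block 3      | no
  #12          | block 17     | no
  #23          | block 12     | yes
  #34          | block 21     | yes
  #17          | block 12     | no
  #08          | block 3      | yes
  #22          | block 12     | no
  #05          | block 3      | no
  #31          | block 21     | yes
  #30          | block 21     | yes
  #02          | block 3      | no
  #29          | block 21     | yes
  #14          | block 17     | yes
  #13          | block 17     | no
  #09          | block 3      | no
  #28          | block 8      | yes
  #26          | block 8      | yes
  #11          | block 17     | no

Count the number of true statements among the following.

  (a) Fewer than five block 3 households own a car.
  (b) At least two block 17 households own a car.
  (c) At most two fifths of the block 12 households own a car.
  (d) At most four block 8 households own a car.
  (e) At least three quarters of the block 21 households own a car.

(a) block 3: |A| = 9, |A ∩ B| = 4; needs |A ∩ B| < 5 — true.
(b) block 17: |A| = 7, |A ∩ B| = 2; needs |A ∩ B| ≥ 2 — true.
(c) block 12: |A| = 7, |A ∩ B| = 2; needs |A ∩ B| / |A| ≤ 2/5 — true.
(d) block 8: |A| = 5, |A ∩ B| = 4; needs |A ∩ B| ≤ 4 — true.
(e) block 21: |A| = 7, |A ∩ B| = 6; needs |A ∩ B| / |A| ≥ 3/4 — true.

5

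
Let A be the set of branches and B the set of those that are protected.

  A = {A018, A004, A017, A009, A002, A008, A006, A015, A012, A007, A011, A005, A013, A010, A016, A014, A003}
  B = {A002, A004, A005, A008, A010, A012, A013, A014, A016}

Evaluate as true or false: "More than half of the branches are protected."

True

'More than half of the branches are protected' holds iff |A ∩ B| > |A ∖ B|.
|A| = 17, |A ∩ B| = 9, |A ∖ B| = 8.
9 > 8, so the statement is true.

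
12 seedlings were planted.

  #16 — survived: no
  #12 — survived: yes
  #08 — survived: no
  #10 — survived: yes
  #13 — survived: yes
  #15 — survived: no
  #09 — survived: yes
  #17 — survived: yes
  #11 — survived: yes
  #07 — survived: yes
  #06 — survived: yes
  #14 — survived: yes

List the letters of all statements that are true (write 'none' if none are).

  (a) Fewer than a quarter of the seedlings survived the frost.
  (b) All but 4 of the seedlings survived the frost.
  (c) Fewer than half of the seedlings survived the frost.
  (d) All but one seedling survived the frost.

none

|A| = 12, |A ∩ B| = 9, |A ∖ B| = 3.
(a) |A ∩ B| / |A| < 1/4: fails.
(b) |A ∖ B| = 4: fails.
(c) |A ∩ B| < |A ∖ B|: fails.
(d) |A ∖ B| = 1: fails.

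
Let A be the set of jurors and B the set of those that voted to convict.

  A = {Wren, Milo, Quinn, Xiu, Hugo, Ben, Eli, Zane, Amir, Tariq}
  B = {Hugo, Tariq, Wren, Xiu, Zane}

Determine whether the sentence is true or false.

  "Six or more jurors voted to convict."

'Six or more jurors voted to convict' holds iff |A ∩ B| ≥ 6.
A (the restrictor) = {Wren, Milo, Quinn, Xiu, Hugo, Ben, Eli, Zane, Amir, Tariq}, |A| = 10.
A ∩ B = {Wren, Xiu, Hugo, Zane, Tariq}, so |A ∩ B| = 5.
|A ∩ B| = 5, so the statement is false.

False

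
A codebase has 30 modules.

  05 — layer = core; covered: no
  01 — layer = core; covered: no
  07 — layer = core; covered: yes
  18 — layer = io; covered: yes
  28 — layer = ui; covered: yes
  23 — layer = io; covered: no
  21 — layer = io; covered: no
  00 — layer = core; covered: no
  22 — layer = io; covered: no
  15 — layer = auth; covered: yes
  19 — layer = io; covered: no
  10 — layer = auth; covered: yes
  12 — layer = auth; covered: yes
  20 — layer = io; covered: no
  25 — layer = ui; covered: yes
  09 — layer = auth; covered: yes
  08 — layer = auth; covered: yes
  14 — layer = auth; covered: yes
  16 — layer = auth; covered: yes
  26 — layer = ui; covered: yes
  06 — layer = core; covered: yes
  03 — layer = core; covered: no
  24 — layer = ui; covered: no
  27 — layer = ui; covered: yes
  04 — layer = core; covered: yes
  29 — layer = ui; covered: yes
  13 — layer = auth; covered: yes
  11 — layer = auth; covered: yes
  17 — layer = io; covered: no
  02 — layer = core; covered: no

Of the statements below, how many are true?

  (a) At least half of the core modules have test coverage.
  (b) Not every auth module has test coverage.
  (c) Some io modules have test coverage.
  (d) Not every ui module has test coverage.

2

(a) core: |A| = 8, |A ∩ B| = 3; needs |A ∩ B| ≥ |A ∖ B| — false.
(b) auth: |A| = 9, |A ∩ B| = 9; needs A ⊄ B (|A ∖ B| ≥ 1) — false.
(c) io: |A| = 7, |A ∩ B| = 1; needs A ∩ B ≠ ∅ (|A ∩ B| ≥ 1) — true.
(d) ui: |A| = 6, |A ∩ B| = 5; needs A ⊄ B (|A ∖ B| ≥ 1) — true.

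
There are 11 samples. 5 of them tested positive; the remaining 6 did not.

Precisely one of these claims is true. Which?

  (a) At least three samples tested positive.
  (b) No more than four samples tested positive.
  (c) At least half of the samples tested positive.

|A| = 11, |A ∩ B| = 5, |A ∖ B| = 6.
(a) requires |A ∩ B| ≥ 3: true.
(b) requires |A ∩ B| ≤ 4: false.
(c) requires |A ∩ B| ≥ |A ∖ B|: false.

(a)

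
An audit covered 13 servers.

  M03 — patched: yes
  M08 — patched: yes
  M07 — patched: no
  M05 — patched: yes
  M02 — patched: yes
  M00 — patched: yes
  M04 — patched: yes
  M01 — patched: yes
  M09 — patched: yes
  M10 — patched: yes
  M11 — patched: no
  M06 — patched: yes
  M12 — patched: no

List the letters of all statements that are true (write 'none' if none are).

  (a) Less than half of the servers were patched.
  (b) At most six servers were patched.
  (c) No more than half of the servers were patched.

none

|A| = 13, |A ∩ B| = 10, |A ∖ B| = 3.
(a) |A ∩ B| < |A ∖ B|: fails.
(b) |A ∩ B| ≤ 6: fails.
(c) |A ∩ B| ≤ |A ∖ B|: fails.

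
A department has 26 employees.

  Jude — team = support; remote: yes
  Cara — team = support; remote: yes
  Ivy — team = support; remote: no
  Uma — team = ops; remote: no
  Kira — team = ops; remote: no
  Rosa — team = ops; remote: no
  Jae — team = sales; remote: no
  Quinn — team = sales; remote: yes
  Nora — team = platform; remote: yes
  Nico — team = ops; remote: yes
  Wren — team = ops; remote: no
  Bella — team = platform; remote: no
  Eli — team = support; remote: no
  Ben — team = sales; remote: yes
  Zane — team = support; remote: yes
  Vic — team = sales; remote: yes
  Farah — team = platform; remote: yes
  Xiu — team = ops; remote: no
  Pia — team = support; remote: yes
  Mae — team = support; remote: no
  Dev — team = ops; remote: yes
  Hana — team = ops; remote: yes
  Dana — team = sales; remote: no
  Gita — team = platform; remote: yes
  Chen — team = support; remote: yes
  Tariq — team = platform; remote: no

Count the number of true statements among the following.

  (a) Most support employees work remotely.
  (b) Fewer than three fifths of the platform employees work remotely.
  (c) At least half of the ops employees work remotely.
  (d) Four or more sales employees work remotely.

(a) support: |A| = 8, |A ∩ B| = 5; needs |A ∩ B| > |A ∖ B| — true.
(b) platform: |A| = 5, |A ∩ B| = 3; needs |A ∩ B| / |A| < 3/5 — false.
(c) ops: |A| = 8, |A ∩ B| = 3; needs |A ∩ B| ≥ |A ∖ B| — false.
(d) sales: |A| = 5, |A ∩ B| = 3; needs |A ∩ B| ≥ 4 — false.

1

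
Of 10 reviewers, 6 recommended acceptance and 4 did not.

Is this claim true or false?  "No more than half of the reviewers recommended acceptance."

False

Truth condition: |A ∩ B| ≤ |A ∖ B|.
|A| = 10, |A ∩ B| = 6, |A ∖ B| = 4.
6 > 4, so the statement is false.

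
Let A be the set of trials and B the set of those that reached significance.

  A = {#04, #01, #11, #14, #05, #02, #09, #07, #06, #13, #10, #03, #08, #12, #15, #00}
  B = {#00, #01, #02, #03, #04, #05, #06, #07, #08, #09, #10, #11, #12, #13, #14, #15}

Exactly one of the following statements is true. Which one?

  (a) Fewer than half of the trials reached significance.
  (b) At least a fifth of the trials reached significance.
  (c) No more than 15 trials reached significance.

|A| = 16, |A ∩ B| = 16, |A ∖ B| = 0.
(a) requires |A ∩ B| < |A ∖ B|: false.
(b) requires |A ∩ B| / |A| ≥ 1/5: true.
(c) requires |A ∩ B| ≤ 15: false.

(b)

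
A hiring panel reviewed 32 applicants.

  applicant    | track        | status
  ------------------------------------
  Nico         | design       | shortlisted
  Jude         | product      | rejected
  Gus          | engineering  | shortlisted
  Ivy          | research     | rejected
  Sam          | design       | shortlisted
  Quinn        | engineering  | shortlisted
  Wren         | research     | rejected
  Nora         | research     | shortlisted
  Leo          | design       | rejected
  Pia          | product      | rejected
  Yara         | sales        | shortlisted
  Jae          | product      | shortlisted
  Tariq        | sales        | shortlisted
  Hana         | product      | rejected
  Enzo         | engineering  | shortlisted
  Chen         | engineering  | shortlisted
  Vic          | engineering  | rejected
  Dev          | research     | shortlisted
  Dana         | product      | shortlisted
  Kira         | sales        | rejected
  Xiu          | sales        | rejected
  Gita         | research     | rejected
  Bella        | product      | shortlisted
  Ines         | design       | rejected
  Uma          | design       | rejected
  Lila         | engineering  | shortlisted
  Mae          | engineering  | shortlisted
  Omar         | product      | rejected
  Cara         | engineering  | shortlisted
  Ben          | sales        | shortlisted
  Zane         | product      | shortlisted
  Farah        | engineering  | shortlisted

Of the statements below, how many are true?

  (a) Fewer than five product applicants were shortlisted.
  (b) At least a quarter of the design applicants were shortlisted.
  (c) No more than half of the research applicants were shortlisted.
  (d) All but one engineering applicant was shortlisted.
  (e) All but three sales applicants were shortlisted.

(a) product: |A| = 8, |A ∩ B| = 4; needs |A ∩ B| < 5 — true.
(b) design: |A| = 5, |A ∩ B| = 2; needs |A ∩ B| / |A| ≥ 1/4 — true.
(c) research: |A| = 5, |A ∩ B| = 2; needs |A ∩ B| ≤ |A ∖ B| — true.
(d) engineering: |A| = 9, |A ∩ B| = 8; needs |A ∖ B| = 1 — true.
(e) sales: |A| = 5, |A ∩ B| = 3; needs |A ∖ B| = 3 — false.

4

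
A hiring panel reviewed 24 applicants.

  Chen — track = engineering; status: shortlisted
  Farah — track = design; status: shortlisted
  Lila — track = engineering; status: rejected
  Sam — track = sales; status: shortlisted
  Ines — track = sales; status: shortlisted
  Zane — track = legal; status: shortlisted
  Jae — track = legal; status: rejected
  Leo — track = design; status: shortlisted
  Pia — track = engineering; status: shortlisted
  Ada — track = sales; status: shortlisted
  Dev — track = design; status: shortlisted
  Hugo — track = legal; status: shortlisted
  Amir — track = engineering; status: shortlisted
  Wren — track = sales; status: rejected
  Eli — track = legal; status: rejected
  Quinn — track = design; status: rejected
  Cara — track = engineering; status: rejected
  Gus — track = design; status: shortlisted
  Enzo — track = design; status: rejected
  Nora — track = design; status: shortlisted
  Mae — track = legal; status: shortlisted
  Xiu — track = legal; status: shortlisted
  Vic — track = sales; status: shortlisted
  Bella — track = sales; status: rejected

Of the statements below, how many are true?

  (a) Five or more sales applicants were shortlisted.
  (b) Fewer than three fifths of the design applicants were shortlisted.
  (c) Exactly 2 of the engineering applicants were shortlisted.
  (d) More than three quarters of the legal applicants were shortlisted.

(a) sales: |A| = 6, |A ∩ B| = 4; needs |A ∩ B| ≥ 5 — false.
(b) design: |A| = 7, |A ∩ B| = 5; needs |A ∩ B| / |A| < 3/5 — false.
(c) engineering: |A| = 5, |A ∩ B| = 3; needs |A ∩ B| = 2 — false.
(d) legal: |A| = 6, |A ∩ B| = 4; needs |A ∩ B| / |A| > 3/4 — false.

0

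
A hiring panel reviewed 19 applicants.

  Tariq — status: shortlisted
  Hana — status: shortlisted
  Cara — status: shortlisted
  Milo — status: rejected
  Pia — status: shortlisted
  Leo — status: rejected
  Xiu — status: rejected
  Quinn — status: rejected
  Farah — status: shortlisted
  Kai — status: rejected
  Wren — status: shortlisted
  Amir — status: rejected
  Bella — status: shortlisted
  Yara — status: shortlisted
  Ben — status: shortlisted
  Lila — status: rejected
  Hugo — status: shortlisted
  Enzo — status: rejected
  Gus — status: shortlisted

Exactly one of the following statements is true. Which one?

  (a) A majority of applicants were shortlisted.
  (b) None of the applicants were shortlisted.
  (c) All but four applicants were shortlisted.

(a)

|A| = 19, |A ∩ B| = 11, |A ∖ B| = 8.
(a) requires |A ∩ B| > |A ∖ B|: true.
(b) requires A ∩ B = ∅ (|A ∩ B| = 0): false.
(c) requires |A ∖ B| = 4: false.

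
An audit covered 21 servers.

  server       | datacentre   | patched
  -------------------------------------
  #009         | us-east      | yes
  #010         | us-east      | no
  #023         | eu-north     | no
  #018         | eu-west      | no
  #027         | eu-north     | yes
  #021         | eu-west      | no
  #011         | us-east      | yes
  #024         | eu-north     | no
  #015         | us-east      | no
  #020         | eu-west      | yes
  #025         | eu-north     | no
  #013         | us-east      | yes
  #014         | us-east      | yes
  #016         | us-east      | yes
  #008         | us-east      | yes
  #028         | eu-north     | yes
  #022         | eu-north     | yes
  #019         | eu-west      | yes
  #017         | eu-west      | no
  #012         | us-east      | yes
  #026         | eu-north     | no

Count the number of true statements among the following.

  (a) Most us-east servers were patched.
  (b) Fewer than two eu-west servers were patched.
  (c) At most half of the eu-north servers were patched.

(a) us-east: |A| = 9, |A ∩ B| = 7; needs |A ∩ B| > |A ∖ B| — true.
(b) eu-west: |A| = 5, |A ∩ B| = 2; needs |A ∩ B| < 2 — false.
(c) eu-north: |A| = 7, |A ∩ B| = 3; needs |A ∩ B| ≤ |A ∖ B| — true.

2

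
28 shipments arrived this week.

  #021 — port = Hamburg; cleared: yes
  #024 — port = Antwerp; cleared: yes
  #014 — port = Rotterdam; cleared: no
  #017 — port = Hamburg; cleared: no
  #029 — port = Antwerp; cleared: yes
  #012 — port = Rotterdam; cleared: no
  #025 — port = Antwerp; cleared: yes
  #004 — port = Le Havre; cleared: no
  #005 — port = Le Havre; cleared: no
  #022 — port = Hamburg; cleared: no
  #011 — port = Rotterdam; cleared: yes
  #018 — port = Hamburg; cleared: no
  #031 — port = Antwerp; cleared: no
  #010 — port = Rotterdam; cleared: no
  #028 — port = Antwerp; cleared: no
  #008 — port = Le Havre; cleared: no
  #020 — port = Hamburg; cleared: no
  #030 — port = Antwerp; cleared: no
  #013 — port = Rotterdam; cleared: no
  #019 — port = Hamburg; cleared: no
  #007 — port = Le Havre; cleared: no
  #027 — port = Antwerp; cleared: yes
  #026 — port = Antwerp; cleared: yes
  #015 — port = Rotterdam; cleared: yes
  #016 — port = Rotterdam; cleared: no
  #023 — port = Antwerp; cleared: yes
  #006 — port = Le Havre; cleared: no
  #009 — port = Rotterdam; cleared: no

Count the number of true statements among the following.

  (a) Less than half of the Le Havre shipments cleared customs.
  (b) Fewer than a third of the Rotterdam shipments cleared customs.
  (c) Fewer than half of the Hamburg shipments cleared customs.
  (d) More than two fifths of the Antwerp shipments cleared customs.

4

(a) Le Havre: |A| = 5, |A ∩ B| = 0; needs |A ∩ B| < |A ∖ B| — true.
(b) Rotterdam: |A| = 8, |A ∩ B| = 2; needs |A ∩ B| / |A| < 1/3 — true.
(c) Hamburg: |A| = 6, |A ∩ B| = 1; needs |A ∩ B| < |A ∖ B| — true.
(d) Antwerp: |A| = 9, |A ∩ B| = 6; needs |A ∩ B| / |A| > 2/5 — true.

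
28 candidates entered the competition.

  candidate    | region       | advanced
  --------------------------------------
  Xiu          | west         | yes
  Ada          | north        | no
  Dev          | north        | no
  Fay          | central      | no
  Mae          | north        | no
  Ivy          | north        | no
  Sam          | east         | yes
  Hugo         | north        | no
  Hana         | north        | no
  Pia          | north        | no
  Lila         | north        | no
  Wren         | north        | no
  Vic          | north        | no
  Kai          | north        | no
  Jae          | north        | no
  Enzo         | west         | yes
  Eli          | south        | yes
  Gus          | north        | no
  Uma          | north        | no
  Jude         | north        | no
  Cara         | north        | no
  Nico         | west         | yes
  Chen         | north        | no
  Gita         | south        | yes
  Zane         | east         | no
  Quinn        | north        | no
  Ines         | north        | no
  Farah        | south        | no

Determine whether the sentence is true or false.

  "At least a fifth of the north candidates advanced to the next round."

False

Truth condition: |A ∩ B| / |A| ≥ 1/5.
|A| = 19, |A ∩ B| = 0, |A ∖ B| = 19.
|A ∩ B|/|A| = 0/19, so the statement is false.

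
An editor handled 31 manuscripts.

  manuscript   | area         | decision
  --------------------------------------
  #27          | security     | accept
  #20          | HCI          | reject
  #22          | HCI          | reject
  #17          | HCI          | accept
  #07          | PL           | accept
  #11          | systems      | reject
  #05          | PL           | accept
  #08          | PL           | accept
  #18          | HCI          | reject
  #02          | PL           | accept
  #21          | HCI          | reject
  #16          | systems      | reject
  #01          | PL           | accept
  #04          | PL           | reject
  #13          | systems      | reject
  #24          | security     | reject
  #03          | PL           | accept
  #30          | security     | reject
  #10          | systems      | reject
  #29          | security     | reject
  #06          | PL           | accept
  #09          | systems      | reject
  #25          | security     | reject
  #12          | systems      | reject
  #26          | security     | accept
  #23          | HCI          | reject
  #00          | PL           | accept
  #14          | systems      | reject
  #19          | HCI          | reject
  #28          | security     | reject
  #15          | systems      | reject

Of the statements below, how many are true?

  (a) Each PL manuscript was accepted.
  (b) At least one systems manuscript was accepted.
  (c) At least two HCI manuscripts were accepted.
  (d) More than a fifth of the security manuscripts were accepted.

(a) PL: |A| = 9, |A ∩ B| = 8; needs A ⊆ B, i.e. every element of A is in B (|A ∖ B| = 0) — false.
(b) systems: |A| = 8, |A ∩ B| = 0; needs A ∩ B ≠ ∅ (|A ∩ B| ≥ 1) — false.
(c) HCI: |A| = 7, |A ∩ B| = 1; needs |A ∩ B| ≥ 2 — false.
(d) security: |A| = 7, |A ∩ B| = 2; needs |A ∩ B| / |A| > 1/5 — true.

1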